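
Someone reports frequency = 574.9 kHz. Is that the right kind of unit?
Yes

frequency has SI base units: 1 / s
kHz reduces to the same SI base units, so it is a valid unit for frequency.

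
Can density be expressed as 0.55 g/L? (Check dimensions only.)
Yes

density has SI base units: kg / m^3
g/L reduces to the same SI base units, so it is a valid unit for density.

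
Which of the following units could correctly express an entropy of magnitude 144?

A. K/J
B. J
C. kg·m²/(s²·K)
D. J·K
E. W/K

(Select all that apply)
C

entropy has SI base units: kg * m^2 / (s^2 * K)

Checking each option against kg * m^2 / (s^2 * K):
  A. K/J: ✗ does not match
  B. J: ✗ does not match
  C. kg·m²/(s²·K): ✓ matches
  D. J·K: ✗ does not match
  E. W/K: ✗ does not match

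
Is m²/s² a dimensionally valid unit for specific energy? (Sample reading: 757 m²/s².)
Yes

specific energy has SI base units: m^2 / s^2
m²/s² reduces to the same SI base units, so it is a valid unit for specific energy.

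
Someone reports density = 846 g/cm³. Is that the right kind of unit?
Yes

density has SI base units: kg / m^3
g/cm³ reduces to the same SI base units, so it is a valid unit for density.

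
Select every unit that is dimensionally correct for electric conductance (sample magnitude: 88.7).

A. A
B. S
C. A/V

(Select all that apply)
B, C

electric conductance has SI base units: A^2 * s^3 / (kg * m^2)

Checking each option against A^2 * s^3 / (kg * m^2):
  A. A: ✗ does not match
  B. S: ✓ matches
  C. A/V: ✓ matches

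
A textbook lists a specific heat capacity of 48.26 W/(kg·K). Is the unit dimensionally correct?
No

specific heat capacity has SI base units: m^2 / (s^2 * K)
W/(kg·K) does NOT reduce to m^2 / (s^2 * K); a valid unit for specific heat capacity would be e.g. J/(kg·K).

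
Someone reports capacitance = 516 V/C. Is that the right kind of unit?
No

capacitance has SI base units: A^2 * s^4 / (kg * m^2)
V/C does NOT reduce to A^2 * s^4 / (kg * m^2); a valid unit for capacitance would be e.g. F.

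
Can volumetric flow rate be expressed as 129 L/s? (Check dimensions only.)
Yes

volumetric flow rate has SI base units: m^3 / s
L/s reduces to the same SI base units, so it is a valid unit for volumetric flow rate.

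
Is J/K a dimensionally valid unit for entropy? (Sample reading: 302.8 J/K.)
Yes

entropy has SI base units: kg * m^2 / (s^2 * K)
J/K reduces to the same SI base units, so it is a valid unit for entropy.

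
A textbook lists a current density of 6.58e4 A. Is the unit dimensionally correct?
No

current density has SI base units: A / m^2
A does NOT reduce to A / m^2; a valid unit for current density would be e.g. A/m².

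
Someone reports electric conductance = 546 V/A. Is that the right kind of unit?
No

electric conductance has SI base units: A^2 * s^3 / (kg * m^2)
V/A does NOT reduce to A^2 * s^3 / (kg * m^2); a valid unit for electric conductance would be e.g. S.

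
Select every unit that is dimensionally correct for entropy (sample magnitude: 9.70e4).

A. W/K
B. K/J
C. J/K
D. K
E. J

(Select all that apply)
C

entropy has SI base units: kg * m^2 / (s^2 * K)

Checking each option against kg * m^2 / (s^2 * K):
  A. W/K: ✗ does not match
  B. K/J: ✗ does not match
  C. J/K: ✓ matches
  D. K: ✗ does not match
  E. J: ✗ does not match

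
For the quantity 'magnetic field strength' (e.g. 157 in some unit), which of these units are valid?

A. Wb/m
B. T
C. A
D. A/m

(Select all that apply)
D

magnetic field strength has SI base units: A / m

Checking each option against A / m:
  A. Wb/m: ✗ does not match
  B. T: ✗ does not match
  C. A: ✗ does not match
  D. A/m: ✓ matches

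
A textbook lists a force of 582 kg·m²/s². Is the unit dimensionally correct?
No

force has SI base units: kg * m / s^2
kg·m²/s² does NOT reduce to kg * m / s^2; a valid unit for force would be e.g. N.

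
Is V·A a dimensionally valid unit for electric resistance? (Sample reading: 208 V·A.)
No

electric resistance has SI base units: kg * m^2 / (A^2 * s^3)
V·A does NOT reduce to kg * m^2 / (A^2 * s^3); a valid unit for electric resistance would be e.g. Ω.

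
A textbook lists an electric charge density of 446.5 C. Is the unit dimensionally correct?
No

electric charge density has SI base units: A * s / m^3
C does NOT reduce to A * s / m^3; a valid unit for electric charge density would be e.g. C/m³.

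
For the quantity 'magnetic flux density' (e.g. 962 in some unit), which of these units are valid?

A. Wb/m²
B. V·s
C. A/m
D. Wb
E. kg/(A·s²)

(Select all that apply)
A, E

magnetic flux density has SI base units: kg / (A * s^2)

Checking each option against kg / (A * s^2):
  A. Wb/m²: ✓ matches
  B. V·s: ✗ does not match
  C. A/m: ✗ does not match
  D. Wb: ✗ does not match
  E. kg/(A·s²): ✓ matches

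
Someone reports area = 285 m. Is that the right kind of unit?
No

area has SI base units: m^2
m does NOT reduce to m^2; a valid unit for area would be e.g. m².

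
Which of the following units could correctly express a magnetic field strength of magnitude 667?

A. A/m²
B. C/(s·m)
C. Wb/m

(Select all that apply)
B

magnetic field strength has SI base units: A / m

Checking each option against A / m:
  A. A/m²: ✗ does not match
  B. C/(s·m): ✓ matches
  C. Wb/m: ✗ does not match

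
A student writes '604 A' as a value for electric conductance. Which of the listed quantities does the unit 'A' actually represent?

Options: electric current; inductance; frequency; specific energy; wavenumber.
electric current

electric conductance should have units dimensionally equivalent to A^2 * s^3 / (kg * m^2) (e.g. S).
The given unit 'A' reduces to A. Of the listed options, that is the dimensionality of electric current.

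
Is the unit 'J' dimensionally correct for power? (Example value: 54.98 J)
No

power has SI base units: kg * m^2 / s^3
J does NOT reduce to kg * m^2 / s^3; a valid unit for power would be e.g. W.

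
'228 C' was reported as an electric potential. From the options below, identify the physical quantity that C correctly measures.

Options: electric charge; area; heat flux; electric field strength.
electric charge

electric potential should have units dimensionally equivalent to kg * m^2 / (A * s^3) (e.g. V).
The given unit 'C' reduces to A * s. Of the listed options, that is the dimensionality of electric charge.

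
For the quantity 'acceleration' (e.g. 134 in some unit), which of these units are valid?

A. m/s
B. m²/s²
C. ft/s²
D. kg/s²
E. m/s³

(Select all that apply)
C

acceleration has SI base units: m / s^2

Checking each option against m / s^2:
  A. m/s: ✗ does not match
  B. m²/s²: ✗ does not match
  C. ft/s²: ✓ matches
  D. kg/s²: ✗ does not match
  E. m/s³: ✗ does not match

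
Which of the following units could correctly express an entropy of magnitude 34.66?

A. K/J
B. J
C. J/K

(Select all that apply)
C

entropy has SI base units: kg * m^2 / (s^2 * K)

Checking each option against kg * m^2 / (s^2 * K):
  A. K/J: ✗ does not match
  B. J: ✗ does not match
  C. J/K: ✓ matches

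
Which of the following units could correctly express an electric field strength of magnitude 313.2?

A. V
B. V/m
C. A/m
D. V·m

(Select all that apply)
B

electric field strength has SI base units: kg * m / (A * s^3)

Checking each option against kg * m / (A * s^3):
  A. V: ✗ does not match
  B. V/m: ✓ matches
  C. A/m: ✗ does not match
  D. V·m: ✗ does not match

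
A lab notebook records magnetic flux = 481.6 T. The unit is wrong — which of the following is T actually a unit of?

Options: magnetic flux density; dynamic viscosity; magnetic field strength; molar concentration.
magnetic flux density

magnetic flux should have units dimensionally equivalent to kg * m^2 / (A * s^2) (e.g. Wb).
The given unit 'T' reduces to kg / (A * s^2). Of the listed options, that is the dimensionality of magnetic flux density.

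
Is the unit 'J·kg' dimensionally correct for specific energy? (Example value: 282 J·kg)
No

specific energy has SI base units: m^2 / s^2
J·kg does NOT reduce to m^2 / s^2; a valid unit for specific energy would be e.g. J/kg.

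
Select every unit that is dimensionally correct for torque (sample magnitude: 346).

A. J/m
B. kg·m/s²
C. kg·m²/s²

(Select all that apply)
C

torque has SI base units: kg * m^2 / s^2

Checking each option against kg * m^2 / s^2:
  A. J/m: ✗ does not match
  B. kg·m/s²: ✗ does not match
  C. kg·m²/s²: ✓ matches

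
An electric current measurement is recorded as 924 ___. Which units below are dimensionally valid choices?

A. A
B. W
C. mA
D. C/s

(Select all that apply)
A, C, D

electric current has SI base units: A

Checking each option against A:
  A. A: ✓ matches
  B. W: ✗ does not match
  C. mA: ✓ matches
  D. C/s: ✓ matches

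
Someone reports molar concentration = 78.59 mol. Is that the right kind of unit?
No

molar concentration has SI base units: mol / m^3
mol does NOT reduce to mol / m^3; a valid unit for molar concentration would be e.g. mol/m³.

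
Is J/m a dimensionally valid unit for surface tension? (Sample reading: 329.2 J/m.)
No

surface tension has SI base units: kg / s^2
J/m does NOT reduce to kg / s^2; a valid unit for surface tension would be e.g. N/m.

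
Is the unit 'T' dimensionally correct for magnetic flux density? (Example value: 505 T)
Yes

magnetic flux density has SI base units: kg / (A * s^2)
T reduces to the same SI base units, so it is a valid unit for magnetic flux density.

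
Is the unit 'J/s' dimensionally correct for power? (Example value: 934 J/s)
Yes

power has SI base units: kg * m^2 / s^3
J/s reduces to the same SI base units, so it is a valid unit for power.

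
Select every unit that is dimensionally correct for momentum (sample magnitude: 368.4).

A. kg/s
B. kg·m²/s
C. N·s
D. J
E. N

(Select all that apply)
C

momentum has SI base units: kg * m / s

Checking each option against kg * m / s:
  A. kg/s: ✗ does not match
  B. kg·m²/s: ✗ does not match
  C. N·s: ✓ matches
  D. J: ✗ does not match
  E. N: ✗ does not match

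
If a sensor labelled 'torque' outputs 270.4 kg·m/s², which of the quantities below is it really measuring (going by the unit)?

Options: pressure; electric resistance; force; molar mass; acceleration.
force

torque should have units dimensionally equivalent to kg * m^2 / s^2 (e.g. N·m).
The given unit 'kg·m/s²' reduces to kg * m / s^2. Of the listed options, that is the dimensionality of force.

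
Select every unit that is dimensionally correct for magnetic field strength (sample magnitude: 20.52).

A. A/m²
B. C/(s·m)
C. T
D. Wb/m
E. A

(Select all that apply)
B

magnetic field strength has SI base units: A / m

Checking each option against A / m:
  A. A/m²: ✗ does not match
  B. C/(s·m): ✓ matches
  C. T: ✗ does not match
  D. Wb/m: ✗ does not match
  E. A: ✗ does not match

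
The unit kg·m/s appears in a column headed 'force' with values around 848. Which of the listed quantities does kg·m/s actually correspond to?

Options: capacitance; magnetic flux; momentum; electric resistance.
momentum

force should have units dimensionally equivalent to kg * m / s^2 (e.g. N).
The given unit 'kg·m/s' reduces to kg * m / s. Of the listed options, that is the dimensionality of momentum.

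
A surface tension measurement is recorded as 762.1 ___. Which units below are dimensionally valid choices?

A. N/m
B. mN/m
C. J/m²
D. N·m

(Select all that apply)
A, B, C

surface tension has SI base units: kg / s^2

Checking each option against kg / s^2:
  A. N/m: ✓ matches
  B. mN/m: ✓ matches
  C. J/m²: ✓ matches
  D. N·m: ✗ does not match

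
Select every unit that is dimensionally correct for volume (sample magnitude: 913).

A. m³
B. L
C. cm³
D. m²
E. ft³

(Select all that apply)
A, B, C, E

volume has SI base units: m^3

Checking each option against m^3:
  A. m³: ✓ matches
  B. L: ✓ matches
  C. cm³: ✓ matches
  D. m²: ✗ does not match
  E. ft³: ✓ matches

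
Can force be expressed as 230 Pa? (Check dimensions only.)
No

force has SI base units: kg * m / s^2
Pa does NOT reduce to kg * m / s^2; a valid unit for force would be e.g. N.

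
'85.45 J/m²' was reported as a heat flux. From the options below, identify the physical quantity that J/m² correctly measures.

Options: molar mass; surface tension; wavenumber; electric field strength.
surface tension

heat flux should have units dimensionally equivalent to kg / s^3 (e.g. W/m²).
The given unit 'J/m²' reduces to kg / s^2. Of the listed options, that is the dimensionality of surface tension.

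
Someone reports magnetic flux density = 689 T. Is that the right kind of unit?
Yes

magnetic flux density has SI base units: kg / (A * s^2)
T reduces to the same SI base units, so it is a valid unit for magnetic flux density.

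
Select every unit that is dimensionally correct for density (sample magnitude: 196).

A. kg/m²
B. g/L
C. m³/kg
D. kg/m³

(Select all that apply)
B, D

density has SI base units: kg / m^3

Checking each option against kg / m^3:
  A. kg/m²: ✗ does not match
  B. g/L: ✓ matches
  C. m³/kg: ✗ does not match
  D. kg/m³: ✓ matches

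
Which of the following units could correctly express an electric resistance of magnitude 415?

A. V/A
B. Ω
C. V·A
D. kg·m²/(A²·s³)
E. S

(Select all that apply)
A, B, D

electric resistance has SI base units: kg * m^2 / (A^2 * s^3)

Checking each option against kg * m^2 / (A^2 * s^3):
  A. V/A: ✓ matches
  B. Ω: ✓ matches
  C. V·A: ✗ does not match
  D. kg·m²/(A²·s³): ✓ matches
  E. S: ✗ does not match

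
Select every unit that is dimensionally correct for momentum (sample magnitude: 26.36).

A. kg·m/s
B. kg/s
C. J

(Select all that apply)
A

momentum has SI base units: kg * m / s

Checking each option against kg * m / s:
  A. kg·m/s: ✓ matches
  B. kg/s: ✗ does not match
  C. J: ✗ does not match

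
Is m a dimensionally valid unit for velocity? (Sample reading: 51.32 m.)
No

velocity has SI base units: m / s
m does NOT reduce to m / s; a valid unit for velocity would be e.g. m/s.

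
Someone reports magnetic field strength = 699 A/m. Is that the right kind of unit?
Yes

magnetic field strength has SI base units: A / m
A/m reduces to the same SI base units, so it is a valid unit for magnetic field strength.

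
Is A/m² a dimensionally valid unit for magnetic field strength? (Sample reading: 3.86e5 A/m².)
No

magnetic field strength has SI base units: A / m
A/m² does NOT reduce to A / m; a valid unit for magnetic field strength would be e.g. A/m.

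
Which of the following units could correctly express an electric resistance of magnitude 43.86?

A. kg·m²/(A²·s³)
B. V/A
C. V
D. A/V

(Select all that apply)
A, B

electric resistance has SI base units: kg * m^2 / (A^2 * s^3)

Checking each option against kg * m^2 / (A^2 * s^3):
  A. kg·m²/(A²·s³): ✓ matches
  B. V/A: ✓ matches
  C. V: ✗ does not match
  D. A/V: ✗ does not match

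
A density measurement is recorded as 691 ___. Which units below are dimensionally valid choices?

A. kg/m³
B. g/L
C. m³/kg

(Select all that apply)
A, B

density has SI base units: kg / m^3

Checking each option against kg / m^3:
  A. kg/m³: ✓ matches
  B. g/L: ✓ matches
  C. m³/kg: ✗ does not match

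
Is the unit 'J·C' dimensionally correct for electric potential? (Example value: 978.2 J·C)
No

electric potential has SI base units: kg * m^2 / (A * s^3)
J·C does NOT reduce to kg * m^2 / (A * s^3); a valid unit for electric potential would be e.g. V.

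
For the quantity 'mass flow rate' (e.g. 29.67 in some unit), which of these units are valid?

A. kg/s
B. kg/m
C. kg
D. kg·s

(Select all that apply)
A

mass flow rate has SI base units: kg / s

Checking each option against kg / s:
  A. kg/s: ✓ matches
  B. kg/m: ✗ does not match
  C. kg: ✗ does not match
  D. kg·s: ✗ does not match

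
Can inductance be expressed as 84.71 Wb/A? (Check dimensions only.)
Yes

inductance has SI base units: kg * m^2 / (A^2 * s^2)
Wb/A reduces to the same SI base units, so it is a valid unit for inductance.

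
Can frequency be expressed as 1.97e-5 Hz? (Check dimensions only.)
Yes

frequency has SI base units: 1 / s
Hz reduces to the same SI base units, so it is a valid unit for frequency.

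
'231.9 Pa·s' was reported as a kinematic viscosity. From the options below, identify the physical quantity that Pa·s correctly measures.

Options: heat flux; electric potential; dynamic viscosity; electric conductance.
dynamic viscosity

kinematic viscosity should have units dimensionally equivalent to m^2 / s (e.g. m²/s).
The given unit 'Pa·s' reduces to kg / (m * s). Of the listed options, that is the dimensionality of dynamic viscosity.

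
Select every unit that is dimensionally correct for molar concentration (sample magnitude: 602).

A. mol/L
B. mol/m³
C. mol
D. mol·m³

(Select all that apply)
A, B

molar concentration has SI base units: mol / m^3

Checking each option against mol / m^3:
  A. mol/L: ✓ matches
  B. mol/m³: ✓ matches
  C. mol: ✗ does not match
  D. mol·m³: ✗ does not match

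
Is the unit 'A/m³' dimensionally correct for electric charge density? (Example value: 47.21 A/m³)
No

electric charge density has SI base units: A * s / m^3
A/m³ does NOT reduce to A * s / m^3; a valid unit for electric charge density would be e.g. C/m³.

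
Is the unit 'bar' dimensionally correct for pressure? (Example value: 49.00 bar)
Yes

pressure has SI base units: kg / (m * s^2)
bar reduces to the same SI base units, so it is a valid unit for pressure.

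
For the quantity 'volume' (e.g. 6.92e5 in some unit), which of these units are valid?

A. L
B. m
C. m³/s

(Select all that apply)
A

volume has SI base units: m^3

Checking each option against m^3:
  A. L: ✓ matches
  B. m: ✗ does not match
  C. m³/s: ✗ does not match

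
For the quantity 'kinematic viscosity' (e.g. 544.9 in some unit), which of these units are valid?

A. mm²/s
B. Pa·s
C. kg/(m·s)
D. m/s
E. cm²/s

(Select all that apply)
A, E

kinematic viscosity has SI base units: m^2 / s

Checking each option against m^2 / s:
  A. mm²/s: ✓ matches
  B. Pa·s: ✗ does not match
  C. kg/(m·s): ✗ does not match
  D. m/s: ✗ does not match
  E. cm²/s: ✓ matches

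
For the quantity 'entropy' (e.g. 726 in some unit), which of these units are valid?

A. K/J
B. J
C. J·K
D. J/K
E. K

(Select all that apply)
D

entropy has SI base units: kg * m^2 / (s^2 * K)

Checking each option against kg * m^2 / (s^2 * K):
  A. K/J: ✗ does not match
  B. J: ✗ does not match
  C. J·K: ✗ does not match
  D. J/K: ✓ matches
  E. K: ✗ does not match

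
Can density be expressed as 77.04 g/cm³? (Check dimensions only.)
Yes

density has SI base units: kg / m^3
g/cm³ reduces to the same SI base units, so it is a valid unit for density.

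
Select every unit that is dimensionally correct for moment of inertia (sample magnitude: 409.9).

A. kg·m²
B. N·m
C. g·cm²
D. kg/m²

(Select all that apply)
A, C

moment of inertia has SI base units: kg * m^2

Checking each option against kg * m^2:
  A. kg·m²: ✓ matches
  B. N·m: ✗ does not match
  C. g·cm²: ✓ matches
  D. kg/m²: ✗ does not match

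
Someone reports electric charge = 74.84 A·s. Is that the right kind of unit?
Yes

electric charge has SI base units: A * s
A·s reduces to the same SI base units, so it is a valid unit for electric charge.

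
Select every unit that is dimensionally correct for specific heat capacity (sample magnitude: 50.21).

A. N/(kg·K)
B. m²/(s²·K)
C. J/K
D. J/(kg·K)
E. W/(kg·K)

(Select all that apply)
B, D

specific heat capacity has SI base units: m^2 / (s^2 * K)

Checking each option against m^2 / (s^2 * K):
  A. N/(kg·K): ✗ does not match
  B. m²/(s²·K): ✓ matches
  C. J/K: ✗ does not match
  D. J/(kg·K): ✓ matches
  E. W/(kg·K): ✗ does not match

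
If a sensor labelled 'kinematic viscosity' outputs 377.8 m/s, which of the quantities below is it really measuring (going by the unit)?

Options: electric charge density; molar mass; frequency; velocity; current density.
velocity

kinematic viscosity should have units dimensionally equivalent to m^2 / s (e.g. m²/s).
The given unit 'm/s' reduces to m / s. Of the listed options, that is the dimensionality of velocity.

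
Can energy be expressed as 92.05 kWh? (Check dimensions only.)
Yes

energy has SI base units: kg * m^2 / s^2
kWh reduces to the same SI base units, so it is a valid unit for energy.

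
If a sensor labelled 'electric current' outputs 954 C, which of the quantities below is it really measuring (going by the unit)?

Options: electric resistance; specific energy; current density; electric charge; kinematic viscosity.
electric charge

electric current should have units dimensionally equivalent to A (e.g. A).
The given unit 'C' reduces to A * s. Of the listed options, that is the dimensionality of electric charge.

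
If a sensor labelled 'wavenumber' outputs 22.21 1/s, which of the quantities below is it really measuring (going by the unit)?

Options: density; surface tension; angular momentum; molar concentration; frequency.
frequency

wavenumber should have units dimensionally equivalent to 1 / m (e.g. 1/m).
The given unit '1/s' reduces to 1 / s. Of the listed options, that is the dimensionality of frequency.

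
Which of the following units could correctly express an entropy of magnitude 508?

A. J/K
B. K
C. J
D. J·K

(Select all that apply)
A

entropy has SI base units: kg * m^2 / (s^2 * K)

Checking each option against kg * m^2 / (s^2 * K):
  A. J/K: ✓ matches
  B. K: ✗ does not match
  C. J: ✗ does not match
  D. J·K: ✗ does not match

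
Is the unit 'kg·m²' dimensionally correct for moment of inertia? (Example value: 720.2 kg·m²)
Yes

moment of inertia has SI base units: kg * m^2
kg·m² reduces to the same SI base units, so it is a valid unit for moment of inertia.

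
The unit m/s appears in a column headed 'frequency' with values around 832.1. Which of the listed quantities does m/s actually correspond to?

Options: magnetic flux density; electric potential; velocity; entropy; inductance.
velocity

frequency should have units dimensionally equivalent to 1 / s (e.g. Hz).
The given unit 'm/s' reduces to m / s. Of the listed options, that is the dimensionality of velocity.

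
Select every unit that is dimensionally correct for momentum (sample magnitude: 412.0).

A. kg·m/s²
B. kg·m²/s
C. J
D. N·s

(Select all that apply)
D

momentum has SI base units: kg * m / s

Checking each option against kg * m / s:
  A. kg·m/s²: ✗ does not match
  B. kg·m²/s: ✗ does not match
  C. J: ✗ does not match
  D. N·s: ✓ matches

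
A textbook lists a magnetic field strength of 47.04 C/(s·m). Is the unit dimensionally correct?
Yes

magnetic field strength has SI base units: A / m
C/(s·m) reduces to the same SI base units, so it is a valid unit for magnetic field strength.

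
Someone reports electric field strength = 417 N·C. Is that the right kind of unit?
No

electric field strength has SI base units: kg * m / (A * s^3)
N·C does NOT reduce to kg * m / (A * s^3); a valid unit for electric field strength would be e.g. V/m.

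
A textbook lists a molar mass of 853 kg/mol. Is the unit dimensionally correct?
Yes

molar mass has SI base units: kg / mol
kg/mol reduces to the same SI base units, so it is a valid unit for molar mass.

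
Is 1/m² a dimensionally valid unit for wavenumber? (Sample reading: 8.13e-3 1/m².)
No

wavenumber has SI base units: 1 / m
1/m² does NOT reduce to 1 / m; a valid unit for wavenumber would be e.g. 1/m.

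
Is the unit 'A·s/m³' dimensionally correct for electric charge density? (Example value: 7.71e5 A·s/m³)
Yes

electric charge density has SI base units: A * s / m^3
A·s/m³ reduces to the same SI base units, so it is a valid unit for electric charge density.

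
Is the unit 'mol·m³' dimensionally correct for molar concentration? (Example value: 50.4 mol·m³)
No

molar concentration has SI base units: mol / m^3
mol·m³ does NOT reduce to mol / m^3; a valid unit for molar concentration would be e.g. mol/m³.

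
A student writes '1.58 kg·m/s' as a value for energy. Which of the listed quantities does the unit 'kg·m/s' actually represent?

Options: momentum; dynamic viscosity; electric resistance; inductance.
momentum

energy should have units dimensionally equivalent to kg * m^2 / s^2 (e.g. J).
The given unit 'kg·m/s' reduces to kg * m / s. Of the listed options, that is the dimensionality of momentum.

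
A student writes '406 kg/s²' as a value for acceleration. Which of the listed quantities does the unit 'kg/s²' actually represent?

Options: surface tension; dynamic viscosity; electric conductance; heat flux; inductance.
surface tension

acceleration should have units dimensionally equivalent to m / s^2 (e.g. m/s²).
The given unit 'kg/s²' reduces to kg / s^2. Of the listed options, that is the dimensionality of surface tension.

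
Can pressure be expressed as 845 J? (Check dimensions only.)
No

pressure has SI base units: kg / (m * s^2)
J does NOT reduce to kg / (m * s^2); a valid unit for pressure would be e.g. Pa.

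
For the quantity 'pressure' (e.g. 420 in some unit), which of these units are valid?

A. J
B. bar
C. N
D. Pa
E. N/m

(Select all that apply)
B, D

pressure has SI base units: kg / (m * s^2)

Checking each option against kg / (m * s^2):
  A. J: ✗ does not match
  B. bar: ✓ matches
  C. N: ✗ does not match
  D. Pa: ✓ matches
  E. N/m: ✗ does not match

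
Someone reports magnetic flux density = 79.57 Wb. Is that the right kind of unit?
No

magnetic flux density has SI base units: kg / (A * s^2)
Wb does NOT reduce to kg / (A * s^2); a valid unit for magnetic flux density would be e.g. T.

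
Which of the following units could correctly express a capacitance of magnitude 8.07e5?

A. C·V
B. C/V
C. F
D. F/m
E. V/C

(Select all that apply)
B, C

capacitance has SI base units: A^2 * s^4 / (kg * m^2)

Checking each option against A^2 * s^4 / (kg * m^2):
  A. C·V: ✗ does not match
  B. C/V: ✓ matches
  C. F: ✓ matches
  D. F/m: ✗ does not match
  E. V/C: ✗ does not match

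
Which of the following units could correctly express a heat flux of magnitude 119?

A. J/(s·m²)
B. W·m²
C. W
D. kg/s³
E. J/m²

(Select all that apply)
A, D

heat flux has SI base units: kg / s^3

Checking each option against kg / s^3:
  A. J/(s·m²): ✓ matches
  B. W·m²: ✗ does not match
  C. W: ✗ does not match
  D. kg/s³: ✓ matches
  E. J/m²: ✗ does not match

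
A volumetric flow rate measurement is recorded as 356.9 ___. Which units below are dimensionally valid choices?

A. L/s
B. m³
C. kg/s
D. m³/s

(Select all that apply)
A, D

volumetric flow rate has SI base units: m^3 / s

Checking each option against m^3 / s:
  A. L/s: ✓ matches
  B. m³: ✗ does not match
  C. kg/s: ✗ does not match
  D. m³/s: ✓ matches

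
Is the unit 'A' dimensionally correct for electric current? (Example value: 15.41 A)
Yes

electric current has SI base units: A
A reduces to the same SI base units, so it is a valid unit for electric current.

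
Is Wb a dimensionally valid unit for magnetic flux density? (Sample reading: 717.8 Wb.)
No

magnetic flux density has SI base units: kg / (A * s^2)
Wb does NOT reduce to kg / (A * s^2); a valid unit for magnetic flux density would be e.g. T.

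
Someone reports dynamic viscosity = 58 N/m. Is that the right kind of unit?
No

dynamic viscosity has SI base units: kg / (m * s)
N/m does NOT reduce to kg / (m * s); a valid unit for dynamic viscosity would be e.g. Pa·s.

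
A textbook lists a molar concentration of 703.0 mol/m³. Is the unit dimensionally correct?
Yes

molar concentration has SI base units: mol / m^3
mol/m³ reduces to the same SI base units, so it is a valid unit for molar concentration.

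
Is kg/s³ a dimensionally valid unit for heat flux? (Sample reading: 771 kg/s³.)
Yes

heat flux has SI base units: kg / s^3
kg/s³ reduces to the same SI base units, so it is a valid unit for heat flux.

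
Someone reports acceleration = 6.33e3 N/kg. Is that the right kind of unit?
Yes

acceleration has SI base units: m / s^2
N/kg reduces to the same SI base units, so it is a valid unit for acceleration.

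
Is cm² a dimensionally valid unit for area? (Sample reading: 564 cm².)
Yes

area has SI base units: m^2
cm² reduces to the same SI base units, so it is a valid unit for area.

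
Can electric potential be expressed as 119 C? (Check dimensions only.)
No

electric potential has SI base units: kg * m^2 / (A * s^3)
C does NOT reduce to kg * m^2 / (A * s^3); a valid unit for electric potential would be e.g. V.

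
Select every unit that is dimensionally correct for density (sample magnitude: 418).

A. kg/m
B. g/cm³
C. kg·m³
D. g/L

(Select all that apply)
B, D

density has SI base units: kg / m^3

Checking each option against kg / m^3:
  A. kg/m: ✗ does not match
  B. g/cm³: ✓ matches
  C. kg·m³: ✗ does not match
  D. g/L: ✓ matches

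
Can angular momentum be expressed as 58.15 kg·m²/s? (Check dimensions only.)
Yes

angular momentum has SI base units: kg * m^2 / s
kg·m²/s reduces to the same SI base units, so it is a valid unit for angular momentum.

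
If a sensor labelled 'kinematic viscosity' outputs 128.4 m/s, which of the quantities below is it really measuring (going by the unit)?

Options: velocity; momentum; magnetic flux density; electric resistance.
velocity

kinematic viscosity should have units dimensionally equivalent to m^2 / s (e.g. m²/s).
The given unit 'm/s' reduces to m / s. Of the listed options, that is the dimensionality of velocity.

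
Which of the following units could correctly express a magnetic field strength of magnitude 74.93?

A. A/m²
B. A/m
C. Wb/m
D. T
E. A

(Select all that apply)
B

magnetic field strength has SI base units: A / m

Checking each option against A / m:
  A. A/m²: ✗ does not match
  B. A/m: ✓ matches
  C. Wb/m: ✗ does not match
  D. T: ✗ does not match
  E. A: ✗ does not match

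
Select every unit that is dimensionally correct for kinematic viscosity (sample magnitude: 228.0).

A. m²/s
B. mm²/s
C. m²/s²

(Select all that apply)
A, B

kinematic viscosity has SI base units: m^2 / s

Checking each option against m^2 / s:
  A. m²/s: ✓ matches
  B. mm²/s: ✓ matches
  C. m²/s²: ✗ does not match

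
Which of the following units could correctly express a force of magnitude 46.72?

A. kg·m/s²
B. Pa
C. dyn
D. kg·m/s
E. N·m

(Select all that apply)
A, C

force has SI base units: kg * m / s^2

Checking each option against kg * m / s^2:
  A. kg·m/s²: ✓ matches
  B. Pa: ✗ does not match
  C. dyn: ✓ matches
  D. kg·m/s: ✗ does not match
  E. N·m: ✗ does not match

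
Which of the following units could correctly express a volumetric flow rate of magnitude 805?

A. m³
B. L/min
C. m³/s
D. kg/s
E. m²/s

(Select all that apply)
B, C

volumetric flow rate has SI base units: m^3 / s

Checking each option against m^3 / s:
  A. m³: ✗ does not match
  B. L/min: ✓ matches
  C. m³/s: ✓ matches
  D. kg/s: ✗ does not match
  E. m²/s: ✗ does not match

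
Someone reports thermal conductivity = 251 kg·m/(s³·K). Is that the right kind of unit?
Yes

thermal conductivity has SI base units: kg * m / (s^3 * K)
kg·m/(s³·K) reduces to the same SI base units, so it is a valid unit for thermal conductivity.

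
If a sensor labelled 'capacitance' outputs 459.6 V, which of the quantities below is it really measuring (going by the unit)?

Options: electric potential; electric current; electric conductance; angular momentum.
electric potential

capacitance should have units dimensionally equivalent to A^2 * s^4 / (kg * m^2) (e.g. F).
The given unit 'V' reduces to kg * m^2 / (A * s^3). Of the listed options, that is the dimensionality of electric potential.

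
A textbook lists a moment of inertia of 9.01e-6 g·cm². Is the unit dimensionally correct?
Yes

moment of inertia has SI base units: kg * m^2
g·cm² reduces to the same SI base units, so it is a valid unit for moment of inertia.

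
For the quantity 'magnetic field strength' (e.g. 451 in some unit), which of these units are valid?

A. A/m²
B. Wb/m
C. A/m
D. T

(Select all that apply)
C

magnetic field strength has SI base units: A / m

Checking each option against A / m:
  A. A/m²: ✗ does not match
  B. Wb/m: ✗ does not match
  C. A/m: ✓ matches
  D. T: ✗ does not match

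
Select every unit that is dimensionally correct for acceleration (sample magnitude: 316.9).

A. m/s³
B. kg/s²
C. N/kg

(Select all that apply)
C

acceleration has SI base units: m / s^2

Checking each option against m / s^2:
  A. m/s³: ✗ does not match
  B. kg/s²: ✗ does not match
  C. N/kg: ✓ matches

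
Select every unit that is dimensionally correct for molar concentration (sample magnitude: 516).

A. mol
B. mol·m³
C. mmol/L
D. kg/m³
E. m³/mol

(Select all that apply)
C

molar concentration has SI base units: mol / m^3

Checking each option against mol / m^3:
  A. mol: ✗ does not match
  B. mol·m³: ✗ does not match
  C. mmol/L: ✓ matches
  D. kg/m³: ✗ does not match
  E. m³/mol: ✗ does not match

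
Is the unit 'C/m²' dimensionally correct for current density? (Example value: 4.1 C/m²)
No

current density has SI base units: A / m^2
C/m² does NOT reduce to A / m^2; a valid unit for current density would be e.g. A/m².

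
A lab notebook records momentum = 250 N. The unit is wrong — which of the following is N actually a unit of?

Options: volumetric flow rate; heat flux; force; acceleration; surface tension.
force

momentum should have units dimensionally equivalent to kg * m / s (e.g. kg·m/s).
The given unit 'N' reduces to kg * m / s^2. Of the listed options, that is the dimensionality of force.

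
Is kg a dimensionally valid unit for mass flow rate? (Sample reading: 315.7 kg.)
No

mass flow rate has SI base units: kg / s
kg does NOT reduce to kg / s; a valid unit for mass flow rate would be e.g. kg/s.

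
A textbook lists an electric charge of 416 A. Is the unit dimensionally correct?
No

electric charge has SI base units: A * s
A does NOT reduce to A * s; a valid unit for electric charge would be e.g. C.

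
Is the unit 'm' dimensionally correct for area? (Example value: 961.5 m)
No

area has SI base units: m^2
m does NOT reduce to m^2; a valid unit for area would be e.g. m².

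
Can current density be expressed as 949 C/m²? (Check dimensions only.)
No

current density has SI base units: A / m^2
C/m² does NOT reduce to A / m^2; a valid unit for current density would be e.g. A/m².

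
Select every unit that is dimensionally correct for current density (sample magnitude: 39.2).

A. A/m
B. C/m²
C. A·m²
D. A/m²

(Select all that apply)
D

current density has SI base units: A / m^2

Checking each option against A / m^2:
  A. A/m: ✗ does not match
  B. C/m²: ✗ does not match
  C. A·m²: ✗ does not match
  D. A/m²: ✓ matches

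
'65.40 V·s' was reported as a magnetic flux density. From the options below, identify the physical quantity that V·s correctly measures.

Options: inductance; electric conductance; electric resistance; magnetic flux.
magnetic flux

magnetic flux density should have units dimensionally equivalent to kg / (A * s^2) (e.g. T).
The given unit 'V·s' reduces to kg * m^2 / (A * s^2). Of the listed options, that is the dimensionality of magnetic flux.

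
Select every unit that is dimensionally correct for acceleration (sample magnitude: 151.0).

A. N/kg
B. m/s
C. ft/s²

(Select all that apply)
A, C

acceleration has SI base units: m / s^2

Checking each option against m / s^2:
  A. N/kg: ✓ matches
  B. m/s: ✗ does not match
  C. ft/s²: ✓ matches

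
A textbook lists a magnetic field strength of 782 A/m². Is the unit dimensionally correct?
No

magnetic field strength has SI base units: A / m
A/m² does NOT reduce to A / m; a valid unit for magnetic field strength would be e.g. A/m.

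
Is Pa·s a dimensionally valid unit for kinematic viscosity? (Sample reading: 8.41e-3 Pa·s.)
No

kinematic viscosity has SI base units: m^2 / s
Pa·s does NOT reduce to m^2 / s; a valid unit for kinematic viscosity would be e.g. m²/s.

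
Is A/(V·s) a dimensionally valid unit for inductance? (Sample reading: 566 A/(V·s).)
No

inductance has SI base units: kg * m^2 / (A^2 * s^2)
A/(V·s) does NOT reduce to kg * m^2 / (A^2 * s^2); a valid unit for inductance would be e.g. H.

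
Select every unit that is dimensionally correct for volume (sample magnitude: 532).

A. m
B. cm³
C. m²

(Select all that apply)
B

volume has SI base units: m^3

Checking each option against m^3:
  A. m: ✗ does not match
  B. cm³: ✓ matches
  C. m²: ✗ does not match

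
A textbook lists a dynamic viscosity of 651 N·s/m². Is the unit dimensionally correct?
Yes

dynamic viscosity has SI base units: kg / (m * s)
N·s/m² reduces to the same SI base units, so it is a valid unit for dynamic viscosity.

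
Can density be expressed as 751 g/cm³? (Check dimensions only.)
Yes

density has SI base units: kg / m^3
g/cm³ reduces to the same SI base units, so it is a valid unit for density.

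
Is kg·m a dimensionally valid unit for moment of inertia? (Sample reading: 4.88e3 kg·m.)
No

moment of inertia has SI base units: kg * m^2
kg·m does NOT reduce to kg * m^2; a valid unit for moment of inertia would be e.g. kg·m².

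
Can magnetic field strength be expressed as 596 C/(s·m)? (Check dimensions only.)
Yes

magnetic field strength has SI base units: A / m
C/(s·m) reduces to the same SI base units, so it is a valid unit for magnetic field strength.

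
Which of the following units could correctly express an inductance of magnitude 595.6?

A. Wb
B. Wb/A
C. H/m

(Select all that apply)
B

inductance has SI base units: kg * m^2 / (A^2 * s^2)

Checking each option against kg * m^2 / (A^2 * s^2):
  A. Wb: ✗ does not match
  B. Wb/A: ✓ matches
  C. H/m: ✗ does not match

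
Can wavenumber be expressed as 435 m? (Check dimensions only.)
No

wavenumber has SI base units: 1 / m
m does NOT reduce to 1 / m; a valid unit for wavenumber would be e.g. 1/m.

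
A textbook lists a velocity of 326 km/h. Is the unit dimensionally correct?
Yes

velocity has SI base units: m / s
km/h reduces to the same SI base units, so it is a valid unit for velocity.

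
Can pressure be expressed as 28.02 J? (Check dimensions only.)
No

pressure has SI base units: kg / (m * s^2)
J does NOT reduce to kg / (m * s^2); a valid unit for pressure would be e.g. Pa.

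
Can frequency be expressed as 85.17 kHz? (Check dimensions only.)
Yes

frequency has SI base units: 1 / s
kHz reduces to the same SI base units, so it is a valid unit for frequency.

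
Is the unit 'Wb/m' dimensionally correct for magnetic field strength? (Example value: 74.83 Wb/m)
No

magnetic field strength has SI base units: A / m
Wb/m does NOT reduce to A / m; a valid unit for magnetic field strength would be e.g. A/m.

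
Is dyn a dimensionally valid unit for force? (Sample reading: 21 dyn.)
Yes

force has SI base units: kg * m / s^2
dyn reduces to the same SI base units, so it is a valid unit for force.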